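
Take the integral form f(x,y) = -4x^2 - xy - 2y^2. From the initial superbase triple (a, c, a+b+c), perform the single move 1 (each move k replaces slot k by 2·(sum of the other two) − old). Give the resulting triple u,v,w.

start (-4,-2,-7) = (f(1,0),f(0,1),f(1,1))
replace slot 1: 2·((-2)+(-7)) − (-4) = -14 → (-14,-2,-7)

-14,-2,-7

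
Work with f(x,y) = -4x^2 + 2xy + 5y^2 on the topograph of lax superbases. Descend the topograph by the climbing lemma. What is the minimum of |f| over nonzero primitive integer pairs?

river: ρ → (5,8,-1)
river: ρ → (-1,8,5)
river: ρ → (5,2,-4)
river: ρ → (-4,6,3)
river: ρ → (3,6,-4)
river: ρ → (-4,2,5)
closes: descent 0, river 6
min |a| on river = 1

1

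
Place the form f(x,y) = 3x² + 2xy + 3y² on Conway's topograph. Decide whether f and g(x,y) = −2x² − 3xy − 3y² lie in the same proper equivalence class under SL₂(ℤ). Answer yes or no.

D₁ = -32, D₂ = -15
discriminants differ ⇒ not SL₂(ℤ)-equivalent

no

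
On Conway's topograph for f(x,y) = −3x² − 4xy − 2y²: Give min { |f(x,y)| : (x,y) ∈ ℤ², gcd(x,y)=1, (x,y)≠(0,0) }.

translate: b→-2 (≡4 mod 6), so (3,4,2)→(3,-2,1)
flip: (3,-2,1)→(1,2,3)
translate: b→0 (≡2 mod 2), so (1,2,3)→(1,0,2)
reduced (well bottom): (1,0,2) with a≤c, −a<b≤a
well minimum |f| = |-1| = 1 (negative-definite)

1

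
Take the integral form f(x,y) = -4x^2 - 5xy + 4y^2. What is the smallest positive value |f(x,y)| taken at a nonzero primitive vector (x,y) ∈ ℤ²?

descent: ρ → (4,5,-4)  [lands on river]
river: ρ → (-4,3,5)
river: ρ → (5,7,-2)
river: ρ → (-2,9,1)
river: ρ → (1,9,-2)
river: ρ → (-2,7,5)
river: ρ → (5,3,-4)
river: ρ → (-4,5,4)
river: ρ → (4,3,-5)
river: ρ → (-5,7,2)
river: ρ → (2,9,-1)
river: ρ → (-1,9,2)
river: ρ → (2,7,-5)
river: ρ → (-5,3,4)
closes: descent 1, river 14
min |a| on river = 1

1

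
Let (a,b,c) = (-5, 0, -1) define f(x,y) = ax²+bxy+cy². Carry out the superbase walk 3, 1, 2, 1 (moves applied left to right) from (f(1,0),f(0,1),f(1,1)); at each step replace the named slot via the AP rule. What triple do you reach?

start (-5,-1,-6) = (f(1,0),f(0,1),f(1,1))
replace slot 3: 2·((-5)+(-1)) − (-6) = -6 → (-5,-1,-6)
replace slot 1: 2·((-1)+(-6)) − (-5) = -9 → (-9,-1,-6)
replace slot 2: 2·((-9)+(-6)) − (-1) = -29 → (-9,-29,-6)
replace slot 1: 2·((-29)+(-6)) − (-9) = -61 → (-61,-29,-6)

-61,-29,-6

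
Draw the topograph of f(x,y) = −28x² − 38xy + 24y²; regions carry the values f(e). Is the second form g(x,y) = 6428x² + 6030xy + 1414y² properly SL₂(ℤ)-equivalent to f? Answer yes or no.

D₁ = 4132, D₂ = 4132
river cycle of f (length 78): (24, 38, -28), (-28, 18, 34), (34, 50, -12), (-12, 46, 42), (42, 38, -16), (-16, 58, 12), (12, 62, -6), (-6, 58, 32), (32, 6, -32), (-32, 58, 6), … (68 more)
river cycle of g (length 78): (24, 38, -28), (-28, 18, 34), (34, 50, -12), (-12, 46, 42), (42, 38, -16), (-16, 58, 12), (12, 62, -6), (-6, 58, 32), (32, 6, -32), (-32, 58, 6), … (68 more)
cycles coincide ⇒ equivalent

yes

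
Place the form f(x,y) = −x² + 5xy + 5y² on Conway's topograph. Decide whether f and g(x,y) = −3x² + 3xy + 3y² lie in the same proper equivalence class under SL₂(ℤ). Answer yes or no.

D₁ = 45, D₂ = 45
river cycle of f (length 2): (5, 5, -1), (-1, 5, 5)
river cycle of g (length 2): (3, 3, -3), (-3, 3, 3)
cycles differ ⇒ inequivalent

no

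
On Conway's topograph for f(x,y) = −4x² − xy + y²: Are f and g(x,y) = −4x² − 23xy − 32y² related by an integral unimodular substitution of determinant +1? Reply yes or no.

D₁ = 17, D₂ = 17
river cycle of f (length 6): (1, 3, -2), (-2, 1, 2), (2, 3, -1), (-1, 3, 2), (2, 1, -2), (-2, 3, 1)
river cycle of g (length 6): (1, 3, -2), (-2, 1, 2), (2, 3, -1), (-1, 3, 2), (2, 1, -2), (-2, 3, 1)
cycles coincide ⇒ equivalent

yes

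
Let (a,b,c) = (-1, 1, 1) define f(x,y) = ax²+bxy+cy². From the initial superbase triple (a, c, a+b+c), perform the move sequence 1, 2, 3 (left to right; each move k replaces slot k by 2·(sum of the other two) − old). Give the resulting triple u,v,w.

start (-1,1,1) = (f(1,0),f(0,1),f(1,1))
replace slot 1: 2·(1+1) − (-1) = 5 → (5,1,1)
replace slot 2: 2·(5+1) − 1 = 11 → (5,11,1)
replace slot 3: 2·(5+11) − 1 = 31 → (5,11,31)

5,11,31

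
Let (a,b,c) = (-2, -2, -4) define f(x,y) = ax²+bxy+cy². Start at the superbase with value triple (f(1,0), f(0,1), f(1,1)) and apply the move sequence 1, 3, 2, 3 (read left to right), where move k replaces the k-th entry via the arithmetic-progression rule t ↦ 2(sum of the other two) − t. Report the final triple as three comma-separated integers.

start (-2,-4,-8) = (f(1,0),f(0,1),f(1,1))
replace slot 1: 2·((-4)+(-8)) − (-2) = -22 → (-22,-4,-8)
replace slot 3: 2·((-22)+(-4)) − (-8) = -44 → (-22,-4,-44)
replace slot 2: 2·((-22)+(-44)) − (-4) = -128 → (-22,-128,-44)
replace slot 3: 2·((-22)+(-128)) − (-44) = -256 → (-22,-128,-256)

-22,-128,-256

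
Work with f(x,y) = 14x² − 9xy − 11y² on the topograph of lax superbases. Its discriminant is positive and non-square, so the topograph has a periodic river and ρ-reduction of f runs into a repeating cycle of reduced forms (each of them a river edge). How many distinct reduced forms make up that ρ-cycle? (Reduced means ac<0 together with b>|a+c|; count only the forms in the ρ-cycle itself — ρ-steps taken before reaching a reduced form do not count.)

D = 697, ⌊√D⌋ = 26
descent: ρ → (-11,9,14)  [lands on river]
river: ρ → (14,19,-6)
river: ρ → (-6,17,17)
river: ρ → (17,17,-6)
river: ρ → (-6,19,14)
river: ρ → (14,9,-11)
river: ρ → (-11,13,12)
river: ρ → (12,11,-12)
river: ρ → (-12,13,11)
river: ρ → (11,9,-14)
river: ρ → (-14,19,6)
river: ρ → (6,17,-17)
river: ρ → (-17,17,6)
river: ρ → (6,19,-14)
river: ρ → (-14,9,11)
river: ρ → (11,13,-12)
river: ρ → (-12,11,12)
river: ρ → (12,13,-11)
ρ-cycle length = 18 (tail of 1 descent step not counted)

18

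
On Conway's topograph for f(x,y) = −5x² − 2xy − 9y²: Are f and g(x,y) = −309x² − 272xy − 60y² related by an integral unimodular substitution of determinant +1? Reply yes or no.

D₁ = -176, D₂ = -176
f is negative-definite; reduce −f:
−f: reduced (well bottom): (5,2,9) with a≤c, −a<b≤a
flip sign back: reduced form of f is (-5,-2,-9)
g is negative-definite; reduce −g:
−g: flip: (309,272,60)→(60,-272,309)
−g: translate: b→-32 (≡-272 mod 120), so (60,-272,309)→(60,-32,5)
−g: flip: (60,-32,5)→(5,32,60)
−g: translate: b→2 (≡32 mod 10), so (5,32,60)→(5,2,9)
−g: reduced (well bottom): (5,2,9) with a≤c, −a<b≤a
flip sign back: reduced form of g is (-5,-2,-9)
reduced forms (-5, -2, -9) vs (-5, -2, -9) ⇒ equivalent

yes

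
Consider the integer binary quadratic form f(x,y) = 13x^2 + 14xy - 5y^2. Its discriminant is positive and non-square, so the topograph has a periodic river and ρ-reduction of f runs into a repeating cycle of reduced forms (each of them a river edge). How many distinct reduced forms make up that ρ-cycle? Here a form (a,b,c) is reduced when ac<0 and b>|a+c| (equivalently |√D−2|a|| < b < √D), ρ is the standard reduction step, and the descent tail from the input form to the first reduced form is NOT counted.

D = 456, ⌊√D⌋ = 21
river: ρ → (-5,16,10)
river: ρ → (10,4,-11)
river: ρ → (-11,18,3)
river: ρ → (3,18,-11)
river: ρ → (-11,4,10)
river: ρ → (10,16,-5)
river: ρ → (-5,14,13)
river: ρ → (13,12,-6)
river: ρ → (-6,12,13)
river: ρ → (13,14,-5)
ρ-cycle length = 10 (tail of 0 descent steps not counted)

10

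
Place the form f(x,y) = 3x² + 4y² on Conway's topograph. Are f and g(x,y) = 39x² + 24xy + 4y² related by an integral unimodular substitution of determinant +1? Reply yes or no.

D₁ = -48, D₂ = -48
f: reduced (well bottom): (3,0,4) with a≤c, −a<b≤a
g: flip: (39,24,4)→(4,-24,39)
g: translate: b→0 (≡-24 mod 8), so (4,-24,39)→(4,0,3)
g: flip: (4,0,3)→(3,0,4)
g: reduced (well bottom): (3,0,4) with a≤c, −a<b≤a
reduced forms (3, 0, 4) vs (3, 0, 4) ⇒ equivalent

yes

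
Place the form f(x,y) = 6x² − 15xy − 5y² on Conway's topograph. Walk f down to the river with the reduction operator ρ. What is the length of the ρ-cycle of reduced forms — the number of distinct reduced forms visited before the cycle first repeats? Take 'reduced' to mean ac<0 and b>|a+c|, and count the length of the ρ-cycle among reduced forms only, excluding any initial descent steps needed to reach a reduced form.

D = 345, ⌊√D⌋ = 18
descent: ρ → (-5,15,6)  [lands on river]
river: ρ → (6,9,-11)
river: ρ → (-11,13,4)
river: ρ → (4,11,-14)
river: ρ → (-14,17,1)
river: ρ → (1,17,-14)
river: ρ → (-14,11,4)
river: ρ → (4,13,-11)
river: ρ → (-11,9,6)
river: ρ → (6,15,-5)
ρ-cycle length = 10 (tail of 1 descent step not counted)

10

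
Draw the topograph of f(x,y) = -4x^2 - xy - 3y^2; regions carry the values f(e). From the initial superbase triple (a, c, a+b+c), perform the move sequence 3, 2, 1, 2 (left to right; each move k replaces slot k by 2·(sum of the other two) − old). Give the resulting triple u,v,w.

start (-4,-3,-8) = (f(1,0),f(0,1),f(1,1))
replace slot 3: 2·((-4)+(-3)) − (-8) = -6 → (-4,-3,-6)
replace slot 2: 2·((-4)+(-6)) − (-3) = -17 → (-4,-17,-6)
replace slot 1: 2·((-17)+(-6)) − (-4) = -42 → (-42,-17,-6)
replace slot 2: 2·((-42)+(-6)) − (-17) = -79 → (-42,-79,-6)

-42,-79,-6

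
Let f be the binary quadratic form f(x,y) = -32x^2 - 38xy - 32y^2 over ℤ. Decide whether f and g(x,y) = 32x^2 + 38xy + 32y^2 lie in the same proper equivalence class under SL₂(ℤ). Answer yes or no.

D₁ = -2652, D₂ = -2652
f is negative-definite; reduce −f:
−f: translate: b→-26 (≡38 mod 64), so (32,38,32)→(32,-26,26)
−f: flip: (32,-26,26)→(26,26,32)
−f: reduced (well bottom): (26,26,32) with a≤c, −a<b≤a
flip sign back: reduced form of f is (-26,-26,-32)
g: translate: b→-26 (≡38 mod 64), so (32,38,32)→(32,-26,26)
g: flip: (32,-26,26)→(26,26,32)
g: reduced (well bottom): (26,26,32) with a≤c, −a<b≤a
reduced forms (-26, -26, -32) vs (26, 26, 32) ⇒ inequivalent

no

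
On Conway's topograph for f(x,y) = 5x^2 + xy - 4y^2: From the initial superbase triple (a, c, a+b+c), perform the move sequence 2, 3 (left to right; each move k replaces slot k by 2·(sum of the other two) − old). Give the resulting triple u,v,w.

start (5,-4,2) = (f(1,0),f(0,1),f(1,1))
replace slot 2: 2·(5+2) − (-4) = 18 → (5,18,2)
replace slot 3: 2·(5+18) − 2 = 44 → (5,18,44)

5,18,44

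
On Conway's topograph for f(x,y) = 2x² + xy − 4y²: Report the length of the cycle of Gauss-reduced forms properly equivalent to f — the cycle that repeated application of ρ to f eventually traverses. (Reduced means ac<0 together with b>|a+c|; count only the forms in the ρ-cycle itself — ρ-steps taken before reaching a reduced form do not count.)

D = 33, ⌊√D⌋ = 5
descent: ρ → (-4,-1,2)
descent: ρ → (2,5,-1)  [lands on river]
river: ρ → (-1,5,2)
river: ρ → (2,3,-3)
river: ρ → (-3,3,2)
ρ-cycle length = 4 (tail of 2 descent steps not counted)

4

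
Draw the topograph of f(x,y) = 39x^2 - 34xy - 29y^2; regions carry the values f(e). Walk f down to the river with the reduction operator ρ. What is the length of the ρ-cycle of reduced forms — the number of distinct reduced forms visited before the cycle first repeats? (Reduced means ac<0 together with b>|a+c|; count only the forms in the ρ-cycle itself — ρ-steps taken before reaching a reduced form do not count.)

D = 5680, ⌊√D⌋ = 75
descent: ρ → (-29,34,39)  [lands on river]
river: ρ → (39,44,-24)
river: ρ → (-24,52,31)
river: ρ → (31,72,-4)
river: ρ → (-4,72,31)
river: ρ → (31,52,-24)
river: ρ → (-24,44,39)
river: ρ → (39,34,-29)
river: ρ → (-29,24,44)
river: ρ → (44,64,-9)
river: ρ → (-9,62,51)
river: ρ → (51,40,-20)
river: ρ → (-20,40,51)
river: ρ → (51,62,-9)
river: ρ → (-9,64,44)
river: ρ → (44,24,-29)
ρ-cycle length = 16 (tail of 1 descent step not counted)

16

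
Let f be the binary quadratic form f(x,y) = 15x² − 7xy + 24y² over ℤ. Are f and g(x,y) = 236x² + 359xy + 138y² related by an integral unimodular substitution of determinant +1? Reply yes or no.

D₁ = -1391, D₂ = -1391
f: reduced (well bottom): (15,-7,24) with a≤c, −a<b≤a
g: translate: b→-113 (≡359 mod 472), so (236,359,138)→(236,-113,15)
g: flip: (236,-113,15)→(15,113,236)
g: translate: b→-7 (≡113 mod 30), so (15,113,236)→(15,-7,24)
g: reduced (well bottom): (15,-7,24) with a≤c, −a<b≤a
reduced forms (15, -7, 24) vs (15, -7, 24) ⇒ equivalent

yes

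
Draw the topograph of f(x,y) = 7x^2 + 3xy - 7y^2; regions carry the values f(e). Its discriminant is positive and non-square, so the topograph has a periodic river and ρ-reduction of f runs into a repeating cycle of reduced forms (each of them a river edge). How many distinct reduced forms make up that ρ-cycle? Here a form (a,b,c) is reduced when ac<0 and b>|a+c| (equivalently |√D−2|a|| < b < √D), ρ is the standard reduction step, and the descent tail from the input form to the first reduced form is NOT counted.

D = 205, ⌊√D⌋ = 14
river: ρ → (-7,11,3)
river: ρ → (3,13,-3)
river: ρ → (-3,11,7)
river: ρ → (7,3,-7)
ρ-cycle length = 4 (tail of 0 descent steps not counted)

4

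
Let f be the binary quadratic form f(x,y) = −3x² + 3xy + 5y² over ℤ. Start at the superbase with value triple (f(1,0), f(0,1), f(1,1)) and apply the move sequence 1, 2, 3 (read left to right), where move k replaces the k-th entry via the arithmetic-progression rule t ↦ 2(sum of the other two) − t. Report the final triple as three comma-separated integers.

start (-3,5,5) = (f(1,0),f(0,1),f(1,1))
replace slot 1: 2·(5+5) − (-3) = 23 → (23,5,5)
replace slot 2: 2·(23+5) − 5 = 51 → (23,51,5)
replace slot 3: 2·(23+51) − 5 = 143 → (23,51,143)

23,51,143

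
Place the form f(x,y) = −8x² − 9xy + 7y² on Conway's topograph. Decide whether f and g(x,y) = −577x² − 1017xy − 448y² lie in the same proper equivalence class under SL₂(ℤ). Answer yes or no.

D₁ = 305, D₂ = 305
river cycle of f (length 8): (7, 9, -8), (-8, 7, 8), (8, 9, -7), (-7, 5, 10), (10, 15, -2), (-2, 17, 2), (2, 15, -10), (-10, 5, 7)
river cycle of g (length 8): (-8, 7, 8), (8, 9, -7), (-7, 5, 10), (10, 15, -2), (-2, 17, 2), (2, 15, -10), (-10, 5, 7), (7, 9, -8)
cycles coincide ⇒ equivalent

yes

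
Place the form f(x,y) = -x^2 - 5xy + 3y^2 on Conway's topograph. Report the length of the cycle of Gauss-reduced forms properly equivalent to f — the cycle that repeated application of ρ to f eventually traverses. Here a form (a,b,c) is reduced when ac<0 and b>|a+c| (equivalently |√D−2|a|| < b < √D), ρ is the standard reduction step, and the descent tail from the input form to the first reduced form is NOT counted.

D = 37, ⌊√D⌋ = 6
descent: ρ → (3,5,-1)  [lands on river]
river: ρ → (-1,5,3)
river: ρ → (3,1,-3)
river: ρ → (-3,5,1)
river: ρ → (1,5,-3)
river: ρ → (-3,1,3)
ρ-cycle length = 6 (tail of 1 descent step not counted)

6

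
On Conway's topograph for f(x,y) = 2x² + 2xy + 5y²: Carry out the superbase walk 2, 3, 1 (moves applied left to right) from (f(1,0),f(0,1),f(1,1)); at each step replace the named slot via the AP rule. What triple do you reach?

start (2,5,9) = (f(1,0),f(0,1),f(1,1))
replace slot 2: 2·(2+9) − 5 = 17 → (2,17,9)
replace slot 3: 2·(2+17) − 9 = 29 → (2,17,29)
replace slot 1: 2·(17+29) − 2 = 90 → (90,17,29)

90,17,29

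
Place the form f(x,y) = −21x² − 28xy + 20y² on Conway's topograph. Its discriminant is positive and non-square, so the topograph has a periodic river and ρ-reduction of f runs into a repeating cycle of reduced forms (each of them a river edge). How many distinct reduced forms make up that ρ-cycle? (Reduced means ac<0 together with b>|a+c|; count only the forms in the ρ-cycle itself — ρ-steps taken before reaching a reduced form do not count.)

D = 2464, ⌊√D⌋ = 49
descent: ρ → (20,28,-21)  [lands on river]
river: ρ → (-21,14,27)
river: ρ → (27,40,-8)
river: ρ → (-8,40,27)
river: ρ → (27,14,-21)
river: ρ → (-21,28,20)
river: ρ → (20,12,-29)
river: ρ → (-29,46,3)
river: ρ → (3,44,-44)
river: ρ → (-44,44,3)
river: ρ → (3,46,-29)
river: ρ → (-29,12,20)
ρ-cycle length = 12 (tail of 1 descent step not counted)

12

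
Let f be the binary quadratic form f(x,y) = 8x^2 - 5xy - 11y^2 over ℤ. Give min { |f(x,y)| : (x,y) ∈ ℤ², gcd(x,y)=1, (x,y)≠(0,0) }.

descent: ρ → (-11,5,8)  [lands on river]
river: ρ → (8,11,-8)
river: ρ → (-8,5,11)
river: ρ → (11,17,-2)
river: ρ → (-2,19,2)
river: ρ → (2,17,-11)
closes: descent 1, river 6
min |a| on river = 2

2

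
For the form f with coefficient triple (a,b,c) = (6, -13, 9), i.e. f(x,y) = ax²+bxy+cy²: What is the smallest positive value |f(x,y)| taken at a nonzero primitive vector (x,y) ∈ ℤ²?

translate: b→-1 (≡-13 mod 12), so (6,-13,9)→(6,-1,2)
flip: (6,-1,2)→(2,1,6)
reduced (well bottom): (2,1,6) with a≤c, −a<b≤a
well minimum = a = 2

2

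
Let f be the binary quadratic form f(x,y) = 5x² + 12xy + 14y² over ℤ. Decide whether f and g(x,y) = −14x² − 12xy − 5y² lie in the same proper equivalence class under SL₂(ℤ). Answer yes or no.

D₁ = -136, D₂ = -136
f: translate: b→2 (≡12 mod 10), so (5,12,14)→(5,2,7)
f: reduced (well bottom): (5,2,7) with a≤c, −a<b≤a
g is negative-definite; reduce −g:
−g: flip: (14,12,5)→(5,-12,14)
−g: translate: b→-2 (≡-12 mod 10), so (5,-12,14)→(5,-2,7)
−g: reduced (well bottom): (5,-2,7) with a≤c, −a<b≤a
flip sign back: reduced form of g is (-5,2,-7)
reduced forms (5, 2, 7) vs (-5, 2, -7) ⇒ inequivalent

no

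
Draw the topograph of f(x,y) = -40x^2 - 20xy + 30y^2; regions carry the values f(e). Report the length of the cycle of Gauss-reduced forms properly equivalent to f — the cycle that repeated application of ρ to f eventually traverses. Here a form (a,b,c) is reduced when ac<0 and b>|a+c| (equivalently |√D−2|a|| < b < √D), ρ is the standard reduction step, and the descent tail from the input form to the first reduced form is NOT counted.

D = 5200, ⌊√D⌋ = 72
descent: ρ → (30,20,-40)  [lands on river]
river: ρ → (-40,60,10)
river: ρ → (10,60,-40)
river: ρ → (-40,20,30)
river: ρ → (30,40,-30)
river: ρ → (-30,20,40)
river: ρ → (40,60,-10)
river: ρ → (-10,60,40)
river: ρ → (40,20,-30)
river: ρ → (-30,40,30)
ρ-cycle length = 10 (tail of 1 descent step not counted)

10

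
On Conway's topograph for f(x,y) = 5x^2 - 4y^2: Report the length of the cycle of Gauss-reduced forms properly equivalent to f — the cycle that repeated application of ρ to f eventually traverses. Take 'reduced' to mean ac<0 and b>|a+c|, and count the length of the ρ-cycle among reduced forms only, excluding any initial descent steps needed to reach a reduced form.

D = 80, ⌊√D⌋ = 8
descent: ρ → (-4,8,1)  [lands on river]
river: ρ → (1,8,-4)
ρ-cycle length = 2 (tail of 1 descent step not counted)

2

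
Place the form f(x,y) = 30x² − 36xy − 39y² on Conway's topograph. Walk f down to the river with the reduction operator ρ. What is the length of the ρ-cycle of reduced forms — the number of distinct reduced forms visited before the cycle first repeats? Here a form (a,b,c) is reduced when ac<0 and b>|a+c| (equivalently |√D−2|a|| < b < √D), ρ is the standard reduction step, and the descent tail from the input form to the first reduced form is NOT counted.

D = 5976, ⌊√D⌋ = 77
descent: ρ → (-39,36,30)  [lands on river]
river: ρ → (30,24,-45)
river: ρ → (-45,66,9)
river: ρ → (9,60,-66)
river: ρ → (-66,72,3)
river: ρ → (3,72,-66)
river: ρ → (-66,60,9)
river: ρ → (9,66,-45)
river: ρ → (-45,24,30)
river: ρ → (30,36,-39)
river: ρ → (-39,42,27)
river: ρ → (27,66,-15)
river: ρ → (-15,54,51)
river: ρ → (51,48,-18)
river: ρ → (-18,60,33)
river: ρ → (33,72,-6)
river: ρ → (-6,72,33)
river: ρ → (33,60,-18)
river: ρ → (-18,48,51)
river: ρ → (51,54,-15)
river: ρ → (-15,66,27)
river: ρ → (27,42,-39)
ρ-cycle length = 22 (tail of 1 descent step not counted)

22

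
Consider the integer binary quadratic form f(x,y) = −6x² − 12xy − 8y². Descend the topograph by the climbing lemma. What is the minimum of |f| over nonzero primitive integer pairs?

translate: b→0 (≡12 mod 12), so (6,12,8)→(6,0,2)
flip: (6,0,2)→(2,0,6)
reduced (well bottom): (2,0,6) with a≤c, −a<b≤a
well minimum |f| = |-2| = 2 (negative-definite)

2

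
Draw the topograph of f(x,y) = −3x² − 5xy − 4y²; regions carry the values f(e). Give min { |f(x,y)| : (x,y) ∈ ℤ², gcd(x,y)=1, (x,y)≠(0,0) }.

translate: b→-1 (≡5 mod 6), so (3,5,4)→(3,-1,2)
flip: (3,-1,2)→(2,1,3)
reduced (well bottom): (2,1,3) with a≤c, −a<b≤a
well minimum |f| = |-2| = 2 (negative-definite)

2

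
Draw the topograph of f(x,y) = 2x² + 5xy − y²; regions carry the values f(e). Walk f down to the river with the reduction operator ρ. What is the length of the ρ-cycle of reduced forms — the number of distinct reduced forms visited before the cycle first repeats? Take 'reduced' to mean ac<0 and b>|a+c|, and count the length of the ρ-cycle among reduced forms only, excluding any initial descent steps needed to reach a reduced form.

D = 33, ⌊√D⌋ = 5
river: ρ → (-1,5,2)
river: ρ → (2,3,-3)
river: ρ → (-3,3,2)
river: ρ → (2,5,-1)
ρ-cycle length = 4 (tail of 0 descent steps not counted)

4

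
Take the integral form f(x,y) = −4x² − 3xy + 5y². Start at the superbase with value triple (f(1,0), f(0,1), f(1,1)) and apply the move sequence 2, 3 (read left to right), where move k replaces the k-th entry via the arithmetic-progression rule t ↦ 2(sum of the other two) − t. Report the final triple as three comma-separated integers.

start (-4,5,-2) = (f(1,0),f(0,1),f(1,1))
replace slot 2: 2·((-4)+(-2)) − 5 = -17 → (-4,-17,-2)
replace slot 3: 2·((-4)+(-17)) − (-2) = -40 → (-4,-17,-40)

-4,-17,-40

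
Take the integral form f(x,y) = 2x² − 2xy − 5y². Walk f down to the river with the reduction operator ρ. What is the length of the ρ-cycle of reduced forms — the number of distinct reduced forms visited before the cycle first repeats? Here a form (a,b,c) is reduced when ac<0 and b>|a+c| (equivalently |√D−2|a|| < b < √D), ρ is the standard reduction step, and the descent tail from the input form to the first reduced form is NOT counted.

D = 44, ⌊√D⌋ = 6
descent: ρ → (-5,2,2)
descent: ρ → (2,6,-1)  [lands on river]
river: ρ → (-1,6,2)
ρ-cycle length = 2 (tail of 2 descent steps not counted)

2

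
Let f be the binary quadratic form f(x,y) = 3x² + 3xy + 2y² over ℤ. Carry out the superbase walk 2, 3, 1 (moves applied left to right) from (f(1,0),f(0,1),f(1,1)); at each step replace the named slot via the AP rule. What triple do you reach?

start (3,2,8) = (f(1,0),f(0,1),f(1,1))
replace slot 2: 2·(3+8) − 2 = 20 → (3,20,8)
replace slot 3: 2·(3+20) − 8 = 38 → (3,20,38)
replace slot 1: 2·(20+38) − 3 = 113 → (113,20,38)

113,20,38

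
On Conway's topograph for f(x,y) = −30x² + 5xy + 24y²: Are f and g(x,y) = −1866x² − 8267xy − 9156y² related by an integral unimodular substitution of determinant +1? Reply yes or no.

D₁ = 2905, D₂ = 2905
river cycle of f (length 34): (24, 43, -11), (-11, 45, 20), (20, 35, -21), (-21, 49, 6), (6, 47, -29), (-29, 11, 24), (24, 37, -16), (-16, 27, 34), (34, 41, -9), (-9, 49, 14), … (24 more)
river cycle of g (length 34): (-1, 53, 24), (24, 43, -11), (-11, 45, 20), (20, 35, -21), (-21, 49, 6), (6, 47, -29), (-29, 11, 24), (24, 37, -16), (-16, 27, 34), (34, 41, -9), … (24 more)
cycles coincide ⇒ equivalent

yes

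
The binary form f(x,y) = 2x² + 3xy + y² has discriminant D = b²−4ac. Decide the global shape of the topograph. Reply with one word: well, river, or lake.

D = b²−4ac = 3² − 4·2·1 = 1
D = 1² is a perfect square ⇒ form factors over ℤ ⇒ lakes

lake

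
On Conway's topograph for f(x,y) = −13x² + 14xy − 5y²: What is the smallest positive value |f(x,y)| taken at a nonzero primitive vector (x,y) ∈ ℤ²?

translate: b→12 (≡-14 mod 26), so (13,-14,5)→(13,12,4)
flip: (13,12,4)→(4,-12,13)
translate: b→4 (≡-12 mod 8), so (4,-12,13)→(4,4,5)
reduced (well bottom): (4,4,5) with a≤c, −a<b≤a
well minimum |f| = |-4| = 4 (negative-definite)

4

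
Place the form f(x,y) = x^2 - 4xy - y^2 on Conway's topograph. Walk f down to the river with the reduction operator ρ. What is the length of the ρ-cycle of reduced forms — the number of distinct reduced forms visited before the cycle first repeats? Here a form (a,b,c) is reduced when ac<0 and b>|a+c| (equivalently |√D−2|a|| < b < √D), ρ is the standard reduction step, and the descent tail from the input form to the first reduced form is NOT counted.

D = 20, ⌊√D⌋ = 4
descent: ρ → (-1,4,1)  [lands on river]
river: ρ → (1,4,-1)
ρ-cycle length = 2 (tail of 1 descent step not counted)

2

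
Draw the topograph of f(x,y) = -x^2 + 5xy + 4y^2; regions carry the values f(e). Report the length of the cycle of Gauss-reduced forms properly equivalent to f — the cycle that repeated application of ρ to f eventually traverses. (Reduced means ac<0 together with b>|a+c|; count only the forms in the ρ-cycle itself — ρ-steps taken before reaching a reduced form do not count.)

D = 41, ⌊√D⌋ = 6
river: ρ → (4,3,-2)
river: ρ → (-2,5,2)
river: ρ → (2,3,-4)
river: ρ → (-4,5,1)
river: ρ → (1,5,-4)
river: ρ → (-4,3,2)
river: ρ → (2,5,-2)
river: ρ → (-2,3,4)
river: ρ → (4,5,-1)
river: ρ → (-1,5,4)
ρ-cycle length = 10 (tail of 0 descent steps not counted)

10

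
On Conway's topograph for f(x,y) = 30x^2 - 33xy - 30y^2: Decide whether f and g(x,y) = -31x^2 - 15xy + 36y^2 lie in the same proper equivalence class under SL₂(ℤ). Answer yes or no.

D₁ = 4689, D₂ = 4689
river cycle of f (length 34): (-30, 33, 30), (30, 27, -33), (-33, 39, 24), (24, 57, -15), (-15, 63, 12), (12, 57, -30), (-30, 63, 6), (6, 57, -60), (-60, 63, 3), (3, 63, -60), … (24 more)
river cycle of g (length 72): (36, 15, -31), (-31, 47, 20), (20, 33, -45), (-45, 57, 8), (8, 55, -52), (-52, 49, 11), (11, 61, -22), (-22, 27, 45), (45, 63, -4), (-4, 65, 29), … (62 more)
cycles differ ⇒ inequivalent

no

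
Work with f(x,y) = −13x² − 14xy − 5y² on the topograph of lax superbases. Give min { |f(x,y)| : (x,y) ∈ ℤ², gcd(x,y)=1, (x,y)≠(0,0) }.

translate: b→-12 (≡14 mod 26), so (13,14,5)→(13,-12,4)
flip: (13,-12,4)→(4,12,13)
translate: b→4 (≡12 mod 8), so (4,12,13)→(4,4,5)
reduced (well bottom): (4,4,5) with a≤c, −a<b≤a
well minimum |f| = |-4| = 4 (negative-definite)

4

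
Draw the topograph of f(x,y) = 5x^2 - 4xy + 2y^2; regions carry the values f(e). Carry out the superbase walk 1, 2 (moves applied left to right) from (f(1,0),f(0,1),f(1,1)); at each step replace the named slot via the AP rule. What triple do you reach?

start (5,2,3) = (f(1,0),f(0,1),f(1,1))
replace slot 1: 2·(2+3) − 5 = 5 → (5,2,3)
replace slot 2: 2·(5+3) − 2 = 14 → (5,14,3)

5,14,3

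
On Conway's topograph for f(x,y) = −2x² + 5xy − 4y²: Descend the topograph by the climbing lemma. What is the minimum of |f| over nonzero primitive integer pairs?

translate: b→-1 (≡-5 mod 4), so (2,-5,4)→(2,-1,1)
flip: (2,-1,1)→(1,1,2)
reduced (well bottom): (1,1,2) with a≤c, −a<b≤a
well minimum |f| = |-1| = 1 (negative-definite)

1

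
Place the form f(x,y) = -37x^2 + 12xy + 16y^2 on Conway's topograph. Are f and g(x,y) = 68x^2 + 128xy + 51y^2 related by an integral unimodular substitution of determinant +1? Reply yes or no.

D₁ = 2512, D₂ = 2512
river cycle of f (length 26): (16, 20, -33), (-33, 46, 3), (3, 50, -1), (-1, 50, 3), (3, 46, -33), (-33, 20, 16), (16, 44, -9), (-9, 46, 11), (11, 42, -17), (-17, 26, 27), … (16 more)
river cycle of g (length 26): (-9, 44, 16), (16, 20, -33), (-33, 46, 3), (3, 50, -1), (-1, 50, 3), (3, 46, -33), (-33, 20, 16), (16, 44, -9), (-9, 46, 11), (11, 42, -17), … (16 more)
cycles coincide ⇒ equivalent

yes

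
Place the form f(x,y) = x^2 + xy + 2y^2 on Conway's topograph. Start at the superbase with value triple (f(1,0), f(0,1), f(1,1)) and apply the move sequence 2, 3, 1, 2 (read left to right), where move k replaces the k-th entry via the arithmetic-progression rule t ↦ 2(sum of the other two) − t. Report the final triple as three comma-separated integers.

start (1,2,4) = (f(1,0),f(0,1),f(1,1))
replace slot 2: 2·(1+4) − 2 = 8 → (1,8,4)
replace slot 3: 2·(1+8) − 4 = 14 → (1,8,14)
replace slot 1: 2·(8+14) − 1 = 43 → (43,8,14)
replace slot 2: 2·(43+14) − 8 = 106 → (43,106,14)

43,106,14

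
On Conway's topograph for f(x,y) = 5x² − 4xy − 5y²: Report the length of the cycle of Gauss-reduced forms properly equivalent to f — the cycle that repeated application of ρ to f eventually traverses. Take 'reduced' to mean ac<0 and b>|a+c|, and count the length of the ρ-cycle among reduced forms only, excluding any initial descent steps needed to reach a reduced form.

D = 116, ⌊√D⌋ = 10
descent: ρ → (-5,4,5)  [lands on river]
river: ρ → (5,6,-4)
river: ρ → (-4,10,1)
river: ρ → (1,10,-4)
river: ρ → (-4,6,5)
river: ρ → (5,4,-5)
river: ρ → (-5,6,4)
river: ρ → (4,10,-1)
river: ρ → (-1,10,4)
river: ρ → (4,6,-5)
ρ-cycle length = 10 (tail of 1 descent step not counted)

10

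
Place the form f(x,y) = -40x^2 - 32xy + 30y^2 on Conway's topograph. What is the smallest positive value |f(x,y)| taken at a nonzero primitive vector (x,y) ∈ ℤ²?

descent: ρ → (30,32,-40)  [lands on river]
river: ρ → (-40,48,22)
river: ρ → (22,40,-48)
river: ρ → (-48,56,14)
river: ρ → (14,56,-48)
river: ρ → (-48,40,22)
river: ρ → (22,48,-40)
river: ρ → (-40,32,30)
river: ρ → (30,28,-42)
river: ρ → (-42,56,16)
river: ρ → (16,72,-10)
river: ρ → (-10,68,30)
river: ρ → (30,52,-26)
river: ρ → (-26,52,30)
river: ρ → (30,68,-10)
river: ρ → (-10,72,16)
river: ρ → (16,56,-42)
river: ρ → (-42,28,30)
closes: descent 1, river 18
min |a| on river = 10

10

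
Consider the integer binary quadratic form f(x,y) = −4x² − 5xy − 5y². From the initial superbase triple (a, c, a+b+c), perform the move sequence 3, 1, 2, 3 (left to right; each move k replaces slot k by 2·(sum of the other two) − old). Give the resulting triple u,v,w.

start (-4,-5,-14) = (f(1,0),f(0,1),f(1,1))
replace slot 3: 2·((-4)+(-5)) − (-14) = -4 → (-4,-5,-4)
replace slot 1: 2·((-5)+(-4)) − (-4) = -14 → (-14,-5,-4)
replace slot 2: 2·((-14)+(-4)) − (-5) = -31 → (-14,-31,-4)
replace slot 3: 2·((-14)+(-31)) − (-4) = -86 → (-14,-31,-86)

-14,-31,-86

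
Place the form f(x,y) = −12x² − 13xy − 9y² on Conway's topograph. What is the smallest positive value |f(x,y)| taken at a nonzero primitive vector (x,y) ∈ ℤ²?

translate: b→-11 (≡13 mod 24), so (12,13,9)→(12,-11,8)
flip: (12,-11,8)→(8,11,12)
translate: b→-5 (≡11 mod 16), so (8,11,12)→(8,-5,9)
reduced (well bottom): (8,-5,9) with a≤c, −a<b≤a
well minimum |f| = |-8| = 8 (negative-definite)

8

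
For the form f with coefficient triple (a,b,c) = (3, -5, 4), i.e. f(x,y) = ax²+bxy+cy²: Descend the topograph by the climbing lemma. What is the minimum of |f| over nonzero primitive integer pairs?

translate: b→1 (≡-5 mod 6), so (3,-5,4)→(3,1,2)
flip: (3,1,2)→(2,-1,3)
reduced (well bottom): (2,-1,3) with a≤c, −a<b≤a
well minimum = a = 2

2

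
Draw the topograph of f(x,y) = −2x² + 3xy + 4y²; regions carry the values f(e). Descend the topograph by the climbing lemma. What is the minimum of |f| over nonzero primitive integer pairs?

river: ρ → (4,5,-1)
river: ρ → (-1,5,4)
river: ρ → (4,3,-2)
river: ρ → (-2,5,2)
river: ρ → (2,3,-4)
river: ρ → (-4,5,1)
river: ρ → (1,5,-4)
river: ρ → (-4,3,2)
river: ρ → (2,5,-2)
river: ρ → (-2,3,4)
closes: descent 0, river 10
min |a| on river = 1

1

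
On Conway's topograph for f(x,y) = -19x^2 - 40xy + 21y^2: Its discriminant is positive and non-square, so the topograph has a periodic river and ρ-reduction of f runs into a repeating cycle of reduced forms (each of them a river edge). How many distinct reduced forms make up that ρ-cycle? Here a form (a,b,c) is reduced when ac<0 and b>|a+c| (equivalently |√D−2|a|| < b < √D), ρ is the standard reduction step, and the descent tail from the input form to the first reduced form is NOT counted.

D = 3196, ⌊√D⌋ = 56
descent: ρ → (21,40,-19)  [lands on river]
river: ρ → (-19,36,25)
river: ρ → (25,14,-30)
river: ρ → (-30,46,9)
river: ρ → (9,44,-35)
river: ρ → (-35,26,18)
river: ρ → (18,46,-15)
river: ρ → (-15,44,21)
ρ-cycle length = 8 (tail of 1 descent step not counted)

8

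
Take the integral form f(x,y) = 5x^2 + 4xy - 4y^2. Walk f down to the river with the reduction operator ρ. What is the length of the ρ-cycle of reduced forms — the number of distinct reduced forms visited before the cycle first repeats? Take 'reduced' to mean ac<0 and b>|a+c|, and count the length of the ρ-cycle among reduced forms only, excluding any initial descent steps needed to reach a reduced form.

D = 96, ⌊√D⌋ = 9
river: ρ → (-4,4,5)
river: ρ → (5,6,-3)
river: ρ → (-3,6,5)
river: ρ → (5,4,-4)
ρ-cycle length = 4 (tail of 0 descent steps not counted)

4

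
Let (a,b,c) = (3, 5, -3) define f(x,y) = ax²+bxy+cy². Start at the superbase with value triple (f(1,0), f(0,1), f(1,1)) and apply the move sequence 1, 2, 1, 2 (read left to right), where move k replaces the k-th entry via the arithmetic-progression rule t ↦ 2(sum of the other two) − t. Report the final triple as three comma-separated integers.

start (3,-3,5) = (f(1,0),f(0,1),f(1,1))
replace slot 1: 2·((-3)+5) − 3 = 1 → (1,-3,5)
replace slot 2: 2·(1+5) − (-3) = 15 → (1,15,5)
replace slot 1: 2·(15+5) − 1 = 39 → (39,15,5)
replace slot 2: 2·(39+5) − 15 = 73 → (39,73,5)

39,73,5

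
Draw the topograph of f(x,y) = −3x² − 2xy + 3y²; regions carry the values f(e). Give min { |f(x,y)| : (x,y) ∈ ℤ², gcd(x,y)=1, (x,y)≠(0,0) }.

descent: ρ → (3,2,-3)  [lands on river]
river: ρ → (-3,4,2)
river: ρ → (2,4,-3)
river: ρ → (-3,2,3)
river: ρ → (3,4,-2)
river: ρ → (-2,4,3)
closes: descent 1, river 6
min |a| on river = 2

2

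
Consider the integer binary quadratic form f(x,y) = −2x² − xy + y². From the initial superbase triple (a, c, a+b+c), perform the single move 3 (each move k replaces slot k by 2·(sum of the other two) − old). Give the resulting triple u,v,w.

start (-2,1,-2) = (f(1,0),f(0,1),f(1,1))
replace slot 3: 2·((-2)+1) − (-2) = 0 → (-2,1,0)

-2,1,0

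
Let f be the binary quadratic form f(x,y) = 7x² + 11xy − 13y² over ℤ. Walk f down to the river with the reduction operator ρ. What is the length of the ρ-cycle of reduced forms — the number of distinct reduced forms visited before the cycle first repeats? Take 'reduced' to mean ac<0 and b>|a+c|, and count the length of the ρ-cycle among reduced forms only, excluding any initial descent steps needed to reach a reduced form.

D = 485, ⌊√D⌋ = 22
river: ρ → (-13,15,5)
river: ρ → (5,15,-13)
river: ρ → (-13,11,7)
river: ρ → (7,17,-7)
river: ρ → (-7,11,13)
river: ρ → (13,15,-5)
river: ρ → (-5,15,13)
river: ρ → (13,11,-7)
river: ρ → (-7,17,7)
river: ρ → (7,11,-13)
ρ-cycle length = 10 (tail of 0 descent steps not counted)

10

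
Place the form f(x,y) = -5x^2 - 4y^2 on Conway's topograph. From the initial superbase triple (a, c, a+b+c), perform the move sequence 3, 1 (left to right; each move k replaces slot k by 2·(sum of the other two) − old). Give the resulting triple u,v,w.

start (-5,-4,-9) = (f(1,0),f(0,1),f(1,1))
replace slot 3: 2·((-5)+(-4)) − (-9) = -9 → (-5,-4,-9)
replace slot 1: 2·((-4)+(-9)) − (-5) = -21 → (-21,-4,-9)

-21,-4,-9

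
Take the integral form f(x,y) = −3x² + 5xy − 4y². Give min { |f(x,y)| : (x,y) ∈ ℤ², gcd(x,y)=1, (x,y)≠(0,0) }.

translate: b→1 (≡-5 mod 6), so (3,-5,4)→(3,1,2)
flip: (3,1,2)→(2,-1,3)
reduced (well bottom): (2,-1,3) with a≤c, −a<b≤a
well minimum |f| = |-2| = 2 (negative-definite)

2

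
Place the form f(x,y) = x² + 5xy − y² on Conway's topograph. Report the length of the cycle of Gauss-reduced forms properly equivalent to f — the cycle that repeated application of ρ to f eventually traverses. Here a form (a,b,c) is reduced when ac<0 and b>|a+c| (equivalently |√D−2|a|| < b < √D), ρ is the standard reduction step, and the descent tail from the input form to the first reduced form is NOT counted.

D = 29, ⌊√D⌋ = 5
river: ρ → (-1,5,1)
river: ρ → (1,5,-1)
ρ-cycle length = 2 (tail of 0 descent steps not counted)

2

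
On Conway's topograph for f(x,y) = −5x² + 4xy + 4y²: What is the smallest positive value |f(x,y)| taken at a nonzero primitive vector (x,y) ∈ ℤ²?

river: ρ → (4,4,-5)
river: ρ → (-5,6,3)
river: ρ → (3,6,-5)
river: ρ → (-5,4,4)
closes: descent 0, river 4
min |a| on river = 3

3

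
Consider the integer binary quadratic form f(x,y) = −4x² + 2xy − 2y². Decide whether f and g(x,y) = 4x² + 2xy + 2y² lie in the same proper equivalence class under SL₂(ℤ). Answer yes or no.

D₁ = -28, D₂ = -28
f is negative-definite; reduce −f:
−f: flip: (4,-2,2)→(2,2,4)
−f: reduced (well bottom): (2,2,4) with a≤c, −a<b≤a
flip sign back: reduced form of f is (-2,-2,-4)
g: flip: (4,2,2)→(2,-2,4)
g: translate: b→2 (≡-2 mod 4), so (2,-2,4)→(2,2,4)
g: reduced (well bottom): (2,2,4) with a≤c, −a<b≤a
reduced forms (-2, -2, -4) vs (2, 2, 4) ⇒ inequivalent

no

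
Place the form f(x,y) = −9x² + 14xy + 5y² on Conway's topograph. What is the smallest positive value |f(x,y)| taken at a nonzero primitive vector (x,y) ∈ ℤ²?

river: ρ → (5,16,-6)
river: ρ → (-6,8,13)
river: ρ → (13,18,-1)
river: ρ → (-1,18,13)
river: ρ → (13,8,-6)
river: ρ → (-6,16,5)
river: ρ → (5,14,-9)
river: ρ → (-9,4,10)
river: ρ → (10,16,-3)
river: ρ → (-3,14,15)
river: ρ → (15,16,-2)
river: ρ → (-2,16,15)
river: ρ → (15,14,-3)
river: ρ → (-3,16,10)
river: ρ → (10,4,-9)
river: ρ → (-9,14,5)
closes: descent 0, river 16
min |a| on river = 1

1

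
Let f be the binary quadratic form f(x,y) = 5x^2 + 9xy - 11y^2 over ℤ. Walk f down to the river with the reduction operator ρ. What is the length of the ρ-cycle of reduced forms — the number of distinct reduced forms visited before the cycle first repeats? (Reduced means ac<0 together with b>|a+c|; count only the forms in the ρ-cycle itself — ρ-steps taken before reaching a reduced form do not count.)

D = 301, ⌊√D⌋ = 17
river: ρ → (-11,13,3)
river: ρ → (3,17,-1)
river: ρ → (-1,17,3)
river: ρ → (3,13,-11)
river: ρ → (-11,9,5)
river: ρ → (5,11,-9)
river: ρ → (-9,7,7)
river: ρ → (7,7,-9)
river: ρ → (-9,11,5)
river: ρ → (5,9,-11)
ρ-cycle length = 10 (tail of 0 descent steps not counted)

10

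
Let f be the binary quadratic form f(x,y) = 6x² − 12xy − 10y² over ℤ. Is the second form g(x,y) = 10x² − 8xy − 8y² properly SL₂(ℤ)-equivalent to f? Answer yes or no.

D₁ = 384, D₂ = 384
river cycle of f (length 4): (-10, 12, 6), (6, 12, -10), (-10, 8, 8), (8, 8, -10)
river cycle of g (length 4): (-8, 8, 10), (10, 12, -6), (-6, 12, 10), (10, 8, -8)
cycles differ ⇒ inequivalent

no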